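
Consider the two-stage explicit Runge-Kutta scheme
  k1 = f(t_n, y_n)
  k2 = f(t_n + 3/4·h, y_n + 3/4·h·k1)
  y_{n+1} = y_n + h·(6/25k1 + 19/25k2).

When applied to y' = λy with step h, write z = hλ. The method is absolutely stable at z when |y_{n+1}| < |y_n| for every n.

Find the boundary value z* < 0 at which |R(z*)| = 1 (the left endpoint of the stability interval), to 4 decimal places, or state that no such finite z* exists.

Set f=λy, z=hλ:
  k1=λy_n ⇒ h·k1=z·y_n;  k2=λ(1+3/4z)y_n ⇒ h·k2=z(1+3/4z)y_n
  y_{n+1}/y_n = 1 + 6/25z + 19/25z(1+3/4z) = 1 + z + 57/100z²
  R(z) = 1 + z + 57/100z².

Boundary: |R(x)|=1, x<0.
x=-1.47: |R|=0.7617
R=1: x+57/100x²=0 ⇒ x=−100/57=-1.7544; min R=1−1/(4·57/100)=0.5614>−1
Confirm numerically:
  x=-1.644: |R|=0.89656 <1
  x=-1.195: |R|=0.61897 <1
  x=-1.083: |R|=0.58555 <1
  x=-2.192: |R|=1.54677 >1
  x=-1.873: |R|=1.12663 >1
So |R|<1 on (-1.7544, 0).

z* = -1.7544.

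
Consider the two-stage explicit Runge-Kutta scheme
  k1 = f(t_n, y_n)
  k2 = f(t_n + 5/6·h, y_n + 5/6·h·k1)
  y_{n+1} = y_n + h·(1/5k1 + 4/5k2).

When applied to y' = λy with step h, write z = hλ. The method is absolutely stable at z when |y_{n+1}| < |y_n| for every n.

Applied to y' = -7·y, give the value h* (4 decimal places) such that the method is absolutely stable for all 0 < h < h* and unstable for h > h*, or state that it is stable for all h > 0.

Test eqn y'=λy, z=hλ:
  k1=λy_n ⇒ h·k1=z·y_n;  k2=λ(1+5/6z)y_n ⇒ h·k2=z(1+5/6z)y_n
  y_{n+1}/y_n = 1 + 1/5z + 4/5z(1+5/6z) = 1 + z + 2/3z²
  so R(z) = 1 + z + 2/3z².

Need |R(x)|<1, x<0.
x=-0.69: |R|=0.6274
R=1: x+2/3x²=0 ⇒ x=−3/2=-1.5000; min R=1−1/(4·2/3)=0.6250>−1
Confirm numerically:
  x=-1.093: |R|=0.70343 <1
  x=-0.954: |R|=0.65274 <1
  x=-0.927: |R|=0.64589 <1
  x=-0.741: |R|=0.62505 <1
  x=-1.950: |R|=1.58500 >1
  x=-1.702: |R|=1.22920 >1
So |R|<1 on (-1.5000, 0).

(-1.5000,0); λ=-7 ⇒ h* = (3/2)/7 = 0.2143.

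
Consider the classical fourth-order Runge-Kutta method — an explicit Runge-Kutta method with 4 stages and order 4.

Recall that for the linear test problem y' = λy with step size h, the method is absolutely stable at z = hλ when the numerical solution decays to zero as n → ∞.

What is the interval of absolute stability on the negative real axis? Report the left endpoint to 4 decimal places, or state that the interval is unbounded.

With y'=λy (z=hλ):
  order 4, 4-stage ⇒ R(z)=1+z+z^2/2+z^3/6+z^4/24
  (e.g. R(-0.41)=0.66374, |R|=0.66374)

Need |R(x)|<1, x<0.
x=-0.41: |R|=0.6637
|R(-3.16)|=1.7284 |R(-2.93)|=1.2410 |R(-1.71)|=0.2749
Bisect:
  x_lo=-3.5136 |R|=2.7800  x_hi=-0.3332 |R|=0.7167
  mid=-1.92339 |R|=0.31066 →hi
  mid=-2.71850 |R|=0.90388 →hi
  mid=-3.11606 |R|=1.62448 →lo
  mid=-2.91728 |R|=1.21793 →lo
  mid=-2.81789 |R|=1.05027 →lo
  mid=-2.76820 |R|=0.97453 →hi
  mid=-2.79304 |R|=1.01175 →lo
  mid=-2.78062 |R|=0.99298 →hi
  mid=-2.78683 |R|=1.00232 →lo
  mid=-2.78373 |R|=0.99764 →hi
  ...
  [-2.78547,-2.78528] ⇒ x*=-2.7853
Stable set (-2.7853, 0).

(-2.7853, 0).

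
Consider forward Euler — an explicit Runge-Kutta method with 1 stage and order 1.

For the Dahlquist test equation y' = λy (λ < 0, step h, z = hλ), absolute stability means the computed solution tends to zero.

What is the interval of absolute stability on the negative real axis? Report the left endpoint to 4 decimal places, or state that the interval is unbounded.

Set f=λy, z=hλ:
  order 1, 1-stage ⇒ R(z)=1+z
  (e.g. R(-0.32)=0.68000, |R|=0.68000)

Solve |R(x)|<1 on ℝ⁻.
x=-0.32: |R|=0.6800
|R(-1.33)|=0.3300 |R(-1.24)|=0.2400 |R(-1.21)|=0.2100
Bisect:
  x_lo=-2.7370 |R|=1.7370  x_hi=-0.1404 |R|=0.8596
  mid=-1.43871 |R|=0.43871 →hi
  mid=-2.08787 |R|=1.08787 →lo
  mid=-1.76329 |R|=0.76329 →hi
  mid=-1.92558 |R|=0.92558 →hi
  mid=-2.00672 |R|=1.00672 →lo
  mid=-1.96615 |R|=0.96615 →hi
  mid=-1.98644 |R|=0.98644 →hi
  mid=-1.99658 |R|=0.99658 →hi
  mid=-2.00165 |R|=1.00165 →lo
  ...
  [-2.00007,-1.99991] ⇒ x*=-2.0000
Stable set (-2.0000, 0).

z∈(-2.0000,0).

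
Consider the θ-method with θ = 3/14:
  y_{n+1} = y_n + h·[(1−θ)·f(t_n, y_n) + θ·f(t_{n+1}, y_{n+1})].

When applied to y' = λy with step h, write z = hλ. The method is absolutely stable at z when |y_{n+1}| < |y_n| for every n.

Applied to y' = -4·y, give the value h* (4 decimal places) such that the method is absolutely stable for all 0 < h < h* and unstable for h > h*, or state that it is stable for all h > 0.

(-3.5000,0); λ=-4 ⇒ h* = (7/2)/4 = 0.8750.

On y'=λy, z=hλ:
  y_{n+1} = y_n + z·[11/14·y_n + 3/14·y_{n+1}] ⇒ (1 − 3/14z)y_{n+1} = (1 + 11/14z)y_n
  so R(z) = (1 + 11/14z)/(1 − 3/14z).

Solve |R(x)|<1 on ℝ⁻.
x=-0.49: |R|=0.5566
R=−1: 1+11/14x = −1+3/14x ⇒ -4/7x=2 ⇒ x=2/(-4/7)=-3.5000
Confirm numerically:
  x=-3.284: |R|=0.92755 <1
  x=-3.077: |R|=0.85433 <1
  x=-2.117: |R|=0.45634 <1
  x=-4.014: |R|=1.15790 >1
  x=-3.830: |R|=1.10357 >1
Interval (-3.5000, 0).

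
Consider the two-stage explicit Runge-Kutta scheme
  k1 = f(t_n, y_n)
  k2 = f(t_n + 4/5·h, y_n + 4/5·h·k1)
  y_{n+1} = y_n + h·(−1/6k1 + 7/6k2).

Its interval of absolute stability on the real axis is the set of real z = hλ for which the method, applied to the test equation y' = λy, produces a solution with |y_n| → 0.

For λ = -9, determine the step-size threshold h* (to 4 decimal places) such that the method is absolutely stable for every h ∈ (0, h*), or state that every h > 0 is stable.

With y'=λy (z=hλ):
  k1=λy_n ⇒ h·k1=z·y_n;  k2=λ(1+4/5z)y_n ⇒ h·k2=z(1+4/5z)y_n
  y_{n+1}/y_n = 1 − 1/6z + 7/6z(1+4/5z) = 1 + z + 14/15z²
  so R(z) = 1 + z + 14/15z².

Find x<0 with |R(x)|<1.
x=-0.39: |R|=0.7520
R=1: x+14/15x²=0 ⇒ x=−15/14=-1.0714; min R=1−1/(4·14/15)=0.7321>−1
Confirm numerically:
  x=-1.021: |R|=0.95194 <1
  x=-0.796: |R|=0.79537 <1
  x=-0.734: |R|=0.76884 <1
  x=-1.504: |R|=1.60721 >1
  x=-1.183: |R|=1.12319 >1
  x=-1.151: |R|=1.08548 >1
So |R|<1 on (-1.0714, 0).

(-1.0714,0); λ=-9 ⇒ h* = (15/14)/9 = 0.1190.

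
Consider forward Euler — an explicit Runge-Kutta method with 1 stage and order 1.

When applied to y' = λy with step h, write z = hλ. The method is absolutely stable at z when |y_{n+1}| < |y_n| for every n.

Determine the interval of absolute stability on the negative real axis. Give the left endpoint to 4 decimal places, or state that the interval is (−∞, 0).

Test eqn y'=λy, z=hλ:
  order 1, 1-stage ⇒ R(z)=1+z
  (e.g. R(-1.75)=-0.75000, |R|=0.75000)

Find x<0 with |R(x)|<1.
x=-1.75: |R|=0.7500
|R(-1.97)|=0.9700 |R(-1.92)|=0.9200 |R(-1.63)|=0.6300
Bisect:
  x_lo=-2.5011 |R|=1.5011  x_hi=-0.1903 |R|=0.8097
  mid=-1.34569 |R|=0.34569 →hi
  mid=-1.92339 |R|=0.92339 →hi
  mid=-2.21225 |R|=1.21225 →lo
  mid=-2.06782 |R|=1.06782 →lo
  mid=-1.99561 |R|=0.99561 →hi
  mid=-2.03171 |R|=1.03171 →lo
  mid=-2.01366 |R|=1.01366 →lo
  ...
  [-2.00012,-1.99998] ⇒ x*=-2.0000
So |R|<1 on (-2.0000, 0).

z∈(-2.0000,0).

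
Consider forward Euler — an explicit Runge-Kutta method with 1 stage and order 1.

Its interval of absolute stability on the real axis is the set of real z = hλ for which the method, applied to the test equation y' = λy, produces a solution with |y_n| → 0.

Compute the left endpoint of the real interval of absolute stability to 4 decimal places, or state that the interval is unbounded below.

left endpoint -2.0000.

Set f=λy, z=hλ:
  order 1, 1-stage ⇒ R(z)=1+z
  (e.g. R(-1.68)=-0.68000, |R|=0.68000)

Find x<0 with |R(x)|<1.
x=-1.68: |R|=0.6800
|R(-1.76)|=0.7600 |R(-1.74)|=0.7400 |R(-0.82)|=0.1800
Bisect:
  x_lo=-2.6710 |R|=1.6710  x_hi=-0.2477 |R|=0.7523
  mid=-1.45938 |R|=0.45938 →hi
  mid=-2.06522 |R|=1.06522 →lo
  mid=-1.76230 |R|=0.76230 →hi
  mid=-1.91376 |R|=0.91376 →hi
  mid=-1.98949 |R|=0.98949 →hi
  mid=-2.02735 |R|=1.02735 →lo
  mid=-2.00842 |R|=1.00842 →lo
  mid=-1.99895 |R|=0.99895 →hi
  ...
  [-2.00014,-1.99999] ⇒ x*=-2.0000
Interval (-2.0000, 0).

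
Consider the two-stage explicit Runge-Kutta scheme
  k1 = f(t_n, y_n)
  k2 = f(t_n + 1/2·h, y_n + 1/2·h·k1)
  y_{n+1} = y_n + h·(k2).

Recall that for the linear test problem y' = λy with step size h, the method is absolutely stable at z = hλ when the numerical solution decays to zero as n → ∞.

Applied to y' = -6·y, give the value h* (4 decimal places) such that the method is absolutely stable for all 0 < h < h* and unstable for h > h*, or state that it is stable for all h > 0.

(-2.0000,0); λ=-6 ⇒ h* = (2)/6 = 0.3333.

With y'=λy (z=hλ):
  k1=λy_n ⇒ h·k1=z·y_n;  k2=λ(1+1/2z)y_n ⇒ h·k2=z(1+1/2z)y_n
  y_{n+1}/y_n = 1 + z(1+1/2z) = 1 + z + 1/2z²
  R(z) = 1 + z + 1/2z².

Boundary: |R(x)|=1, x<0.
x=-1.43: |R|=0.5924
R=1: x+1/2x²=0 ⇒ x=−2=-2.0000; min R=1−1/(4·1/2)=0.5000>−1
Confirm numerically:
  x=-1.923: |R|=0.92596 <1
  x=-1.299: |R|=0.54470 <1
  x=-0.945: |R|=0.50151 <1
  x=-2.305: |R|=1.35151 >1
  x=-2.126: |R|=1.13394 >1
Interval (-2.0000, 0).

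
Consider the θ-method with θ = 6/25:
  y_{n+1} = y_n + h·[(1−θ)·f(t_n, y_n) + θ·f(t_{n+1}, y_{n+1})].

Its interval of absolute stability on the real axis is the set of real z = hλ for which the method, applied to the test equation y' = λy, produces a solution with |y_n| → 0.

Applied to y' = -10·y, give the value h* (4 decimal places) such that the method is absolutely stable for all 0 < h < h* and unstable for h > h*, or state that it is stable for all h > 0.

(-3.8462,0); λ=-10 ⇒ h* = (50/13)/10 = 0.3846.

Set f=λy, z=hλ:
  y_{n+1} = y_n + z·[19/25·y_n + 6/25·y_{n+1}] ⇒ (1 − 6/25z)y_{n+1} = (1 + 19/25z)y_n
  so R(z) = (1 + 19/25z)/(1 − 6/25z).

Boundary: |R(x)|=1, x<0.
x=-0.32: |R|=0.7028
R=−1: 1+19/25x = −1+6/25x ⇒ -13/25x=2 ⇒ x=2/(-13/25)=-3.8462
Confirm numerically:
  x=-3.657: |R|=0.94762 <1
  x=-3.180: |R|=0.80354 <1
  x=-1.700: |R|=0.20739 <1
  x=-4.370: |R|=1.13296 >1
  x=-4.289: |R|=1.11347 >1
So |R|<1 on (-3.8462, 0).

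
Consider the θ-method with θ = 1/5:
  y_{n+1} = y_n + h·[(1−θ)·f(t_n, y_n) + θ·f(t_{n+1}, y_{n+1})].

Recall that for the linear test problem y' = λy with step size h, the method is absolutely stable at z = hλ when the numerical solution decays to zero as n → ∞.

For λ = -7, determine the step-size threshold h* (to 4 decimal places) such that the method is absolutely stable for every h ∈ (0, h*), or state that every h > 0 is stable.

(-3.3333,0); λ=-7 ⇒ h* = (10/3)/7 = 0.4762.

Test eqn y'=λy, z=hλ:
  y_{n+1} = y_n + z·[4/5·y_n + 1/5·y_{n+1}] ⇒ (1 − 1/5z)y_{n+1} = (1 + 4/5z)y_n
  ⇒ R(z) = (1 + 4/5z)/(1 − 1/5z).

Boundary: |R(x)|=1, x<0.
x=-1.1: |R|=0.0984
R=−1: 1+4/5x = −1+1/5x ⇒ -3/5x=2 ⇒ x=2/(-3/5)=-3.3333
Confirm numerically:
  x=-3.246: |R|=0.96823 <1
  x=-2.559: |R|=0.69268 <1
  x=-2.022: |R|=0.43976 <1
  x=-1.478: |R|=0.14078 <1
  x=-3.916: |R|=1.19605 >1
  x=-3.763: |R|=1.14710 >1
Stable set (-3.3333, 0).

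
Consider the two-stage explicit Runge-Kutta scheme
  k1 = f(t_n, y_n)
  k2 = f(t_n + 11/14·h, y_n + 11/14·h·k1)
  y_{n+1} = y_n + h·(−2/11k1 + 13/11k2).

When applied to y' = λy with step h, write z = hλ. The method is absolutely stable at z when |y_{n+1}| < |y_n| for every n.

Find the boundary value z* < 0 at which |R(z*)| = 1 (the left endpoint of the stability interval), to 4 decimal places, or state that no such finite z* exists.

On y'=λy, z=hλ:
  k1=λy_n ⇒ h·k1=z·y_n;  k2=λ(1+11/14z)y_n ⇒ h·k2=z(1+11/14z)y_n
  y_{n+1}/y_n = 1 − 2/11z + 13/11z(1+11/14z) = 1 + z + 13/14z²
  Hence R(z) = 1 + z + 13/14z².

Boundary: |R(x)|=1, x<0.
x=-0.36: |R|=0.7603
R=1: x+13/14x²=0 ⇒ x=−14/13=-1.0769; min R=1−1/(4·13/14)=0.7308>−1
Confirm numerically:
  x=-0.991: |R|=0.92093 <1
  x=-0.783: |R|=0.78630 <1
  x=-0.710: |R|=0.75809 <1
  x=-1.438: |R|=1.48214 >1
  x=-1.200: |R|=1.13714 >1
Interval (-1.0769, 0).

left endpoint -1.0769.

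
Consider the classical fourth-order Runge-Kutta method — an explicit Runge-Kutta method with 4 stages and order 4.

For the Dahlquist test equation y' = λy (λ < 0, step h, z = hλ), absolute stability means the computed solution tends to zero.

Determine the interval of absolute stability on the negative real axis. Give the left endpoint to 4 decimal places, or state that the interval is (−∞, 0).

With y'=λy (z=hλ):
  order 4, 4-stage ⇒ R(z)=1+z+z^2/2+z^3/6+z^4/24
  (e.g. R(-1.49)=0.27409, |R|=0.27409)

Boundary: |R(x)|=1, x<0.
x=-1.49: |R|=0.2741
|R(-2.11)|=0.3763 |R(-1.56)|=0.2708 |R(-1.52)|=0.2723
Bisect:
  x_lo=-3.4231 |R|=2.4714  x_hi=-0.0522 |R|=0.9491
  mid=-1.73764 |R|=0.27748 →hi
  mid=-2.58035 |R|=0.73249 →hi
  mid=-3.00170 |R|=1.37840 →lo
  mid=-2.79102 |R|=1.00867 →lo
  mid=-2.68569 |R|=0.85992 →hi
  mid=-2.73835 |R|=0.93151 →hi
  mid=-2.76469 |R|=0.96938 →hi
  mid=-2.77786 |R|=0.98884 →hi
  mid=-2.78444 |R|=0.99871 →hi
  ...
  [-2.78547,-2.78526] ⇒ x*=-2.7853
Stable set (-2.7853, 0).

(-2.7853, 0).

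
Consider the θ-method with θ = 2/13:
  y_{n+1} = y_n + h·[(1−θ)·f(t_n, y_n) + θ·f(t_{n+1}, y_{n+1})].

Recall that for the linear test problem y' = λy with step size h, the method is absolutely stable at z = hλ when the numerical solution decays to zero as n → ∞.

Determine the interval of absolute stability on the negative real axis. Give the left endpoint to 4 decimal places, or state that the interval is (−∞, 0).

z∈(-2.8889,0).

With y'=λy (z=hλ):
  y_{n+1} = y_n + z·[11/13·y_n + 2/13·y_{n+1}] ⇒ (1 − 2/13z)y_{n+1} = (1 + 11/13z)y_n
  ⇒ R(z) = (1 + 11/13z)/(1 − 2/13z).

Solve |R(x)|<1 on ℝ⁻.
x=-0.58: |R|=0.4675
R=−1: 1+11/13x = −1+2/13x ⇒ -9/13x=2 ⇒ x=2/(-9/13)=-2.8889
Confirm numerically:
  x=-2.058: |R|=0.56310 <1
  x=-2.000: |R|=0.52941 <1
  x=-1.614: |R|=0.29295 <1
  x=-3.481: |R|=1.26696 >1
  x=-3.460: |R|=1.25803 >1
Stable set (-2.8889, 0).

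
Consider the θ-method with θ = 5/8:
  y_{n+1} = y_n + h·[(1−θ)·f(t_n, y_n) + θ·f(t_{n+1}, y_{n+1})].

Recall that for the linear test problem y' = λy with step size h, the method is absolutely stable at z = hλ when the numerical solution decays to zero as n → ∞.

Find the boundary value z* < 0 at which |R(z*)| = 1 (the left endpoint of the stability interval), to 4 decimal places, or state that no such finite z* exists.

interval (−∞, 0).

Test eqn y'=λy, z=hλ:
  y_{n+1} = y_n + z·[3/8·y_n + 5/8·y_{n+1}] ⇒ (1 − 5/8z)y_{n+1} = (1 + 3/8z)y_n
  ⇒ R(z) = (1 + 3/8z)/(1 − 5/8z).

Need |R(x)|<1, x<0.
x=-1.41: |R|=0.2505
x=-2: |R|=0.1111
x=-10: |R|=0.3793
x=-100: |R|=0.5748
θ=5/8≥1/2 ⇒ |1+3/8x|<|1−5/8x| ∀x<0 ⇒ stable on all of ℝ⁻.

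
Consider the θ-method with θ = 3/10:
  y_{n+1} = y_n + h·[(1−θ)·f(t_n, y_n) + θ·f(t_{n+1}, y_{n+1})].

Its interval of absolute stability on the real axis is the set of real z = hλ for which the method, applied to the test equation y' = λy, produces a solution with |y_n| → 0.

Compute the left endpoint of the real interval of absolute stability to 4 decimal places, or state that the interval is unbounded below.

With y'=λy (z=hλ):
  y_{n+1} = y_n + z·[7/10·y_n + 3/10·y_{n+1}] ⇒ (1 − 3/10z)y_{n+1} = (1 + 7/10z)y_n
  Hence R(z) = (1 + 7/10z)/(1 − 3/10z).

Need |R(x)|<1, x<0.
x=-0.85: |R|=0.3227
R=−1: 1+7/10x = −1+3/10x ⇒ -2/5x=2 ⇒ x=2/(-2/5)=-5.0000
Confirm numerically:
  x=-3.790: |R|=0.77351 <1
  x=-3.626: |R|=0.73676 <1
  x=-2.224: |R|=0.33397 <1
  x=-5.491: |R|=1.07419 >1
  x=-5.389: |R|=1.05946 >1
  x=-5.290: |R|=1.04484 >1
Interval (-5.0000, 0).

left endpoint -5.0000.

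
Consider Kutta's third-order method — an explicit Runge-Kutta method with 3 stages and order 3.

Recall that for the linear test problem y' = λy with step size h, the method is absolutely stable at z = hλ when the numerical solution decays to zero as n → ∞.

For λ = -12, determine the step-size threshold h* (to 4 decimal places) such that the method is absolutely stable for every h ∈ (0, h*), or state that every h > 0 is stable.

(-2.5127,0); λ=-12 ⇒ h* = 0.2094.

Test eqn y'=λy, z=hλ:
  order 3, 3-stage ⇒ R(z)=1+z+z^2/2+z^3/6
  (e.g. R(-1.75)=-0.11198, |R|=0.11198)

Find x<0 with |R(x)|<1.
x=-1.75: |R|=0.1120
|R(-2.1)|=0.4385 |R(-1.05)|=0.3083 |R(-0.78)|=0.4451
Bisect:
  x_lo=-3.1063 |R|=2.2773  x_hi=-0.3258 |R|=0.7215
  mid=-1.71606 |R|=0.08589 →hi
  mid=-2.41118 |R|=0.84064 →hi
  mid=-2.75874 |R|=1.45273 →lo
  mid=-2.58496 |R|=1.12275 →lo
  mid=-2.49807 |R|=0.97604 →hi
  mid=-2.54152 |R|=1.04794 →lo
  mid=-2.51980 |R|=1.01163 →lo
  mid=-2.50894 |R|=0.99375 →hi
  mid=-2.51437 |R|=1.00267 →lo
  ...
  [-2.51284,-2.51267] ⇒ x*=-2.5127
Stable set (-2.5127, 0).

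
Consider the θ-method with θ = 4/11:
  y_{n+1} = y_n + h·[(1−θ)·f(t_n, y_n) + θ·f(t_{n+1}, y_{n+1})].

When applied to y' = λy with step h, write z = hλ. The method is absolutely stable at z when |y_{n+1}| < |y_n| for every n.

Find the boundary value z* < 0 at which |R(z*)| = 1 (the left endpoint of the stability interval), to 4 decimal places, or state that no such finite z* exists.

On y'=λy, z=hλ:
  y_{n+1} = y_n + z·[7/11·y_n + 4/11·y_{n+1}] ⇒ (1 − 4/11z)y_{n+1} = (1 + 7/11z)y_n
  R(z) = (1 + 7/11z)/(1 − 4/11z).

Need |R(x)|<1, x<0.
x=-0.63: |R|=0.4874
R=−1: 1+7/11x = −1+4/11x ⇒ -3/11x=2 ⇒ x=2/(-3/11)=-7.3333
Confirm numerically:
  x=-6.888: |R|=0.96535 <1
  x=-5.537: |R|=0.83743 <1
  x=-5.104: |R|=0.78711 <1
  x=-7.836: |R|=1.03561 >1
  x=-7.808: |R|=1.03372 >1
  x=-7.729: |R|=1.02832 >1
Stable set (-7.3333, 0).

left endpoint -7.3333.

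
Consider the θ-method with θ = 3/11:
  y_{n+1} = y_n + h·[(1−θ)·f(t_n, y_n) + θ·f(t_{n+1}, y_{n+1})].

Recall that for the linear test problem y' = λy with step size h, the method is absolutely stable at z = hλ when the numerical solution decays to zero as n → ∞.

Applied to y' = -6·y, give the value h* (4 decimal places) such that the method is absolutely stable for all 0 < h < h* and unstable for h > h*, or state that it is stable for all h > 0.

(-4.4000,0); λ=-6 ⇒ h* = (22/5)/6 = 0.7333.

On y'=λy, z=hλ:
  y_{n+1} = y_n + z·[8/11·y_n + 3/11·y_{n+1}] ⇒ (1 − 3/11z)y_{n+1} = (1 + 8/11z)y_n
  so R(z) = (1 + 8/11z)/(1 − 3/11z).

Need |R(x)|<1, x<0.
x=-0.41: |R|=0.6312
R=−1: 1+8/11x = −1+3/11x ⇒ -5/11x=2 ⇒ x=2/(-5/11)=-4.4000
Confirm numerically:
  x=-3.118: |R|=0.68507 <1
  x=-2.699: |R|=0.55464 <1
  x=-2.027: |R|=0.30537 <1
  x=-1.938: |R|=0.26787 <1
  x=-4.821: |R|=1.08267 >1
  x=-4.725: |R|=1.06455 >1
  x=-4.579: |R|=1.03618 >1
Stable set (-4.4000, 0).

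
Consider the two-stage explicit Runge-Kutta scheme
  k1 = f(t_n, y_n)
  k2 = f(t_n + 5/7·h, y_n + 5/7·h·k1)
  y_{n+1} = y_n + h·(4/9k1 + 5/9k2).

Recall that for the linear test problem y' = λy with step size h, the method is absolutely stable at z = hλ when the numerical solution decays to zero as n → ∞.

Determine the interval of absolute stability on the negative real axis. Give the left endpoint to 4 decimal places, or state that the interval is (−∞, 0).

Test eqn y'=λy, z=hλ:
  k1=λy_n ⇒ h·k1=z·y_n;  k2=λ(1+5/7z)y_n ⇒ h·k2=z(1+5/7z)y_n
  y_{n+1}/y_n = 1 + 4/9z + 5/9z(1+5/7z) = 1 + z + 25/63z²
  so R(z) = 1 + z + 25/63z².

Boundary: |R(x)|=1, x<0.
x=-1.24: |R|=0.3702
R=1: x+25/63x²=0 ⇒ x=−63/25=-2.5200; min R=1−1/(4·25/63)=0.3700>−1
Confirm numerically:
  x=-2.081: |R|=0.63748 <1
  x=-1.880: |R|=0.52254 <1
  x=-1.264: |R|=0.37001 <1
  x=-2.887: |R|=1.42045 >1
  x=-2.694: |R|=1.18601 >1
Interval (-2.5200, 0).

(-2.5200, 0).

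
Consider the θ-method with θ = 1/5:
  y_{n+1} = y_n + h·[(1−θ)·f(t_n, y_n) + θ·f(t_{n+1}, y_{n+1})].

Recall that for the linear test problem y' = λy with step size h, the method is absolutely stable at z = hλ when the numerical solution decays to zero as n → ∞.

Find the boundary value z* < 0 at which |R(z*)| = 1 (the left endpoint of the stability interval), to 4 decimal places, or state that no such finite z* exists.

left endpoint -3.3333.

Test eqn y'=λy, z=hλ:
  y_{n+1} = y_n + z·[4/5·y_n + 1/5·y_{n+1}] ⇒ (1 − 1/5z)y_{n+1} = (1 + 4/5z)y_n
  so R(z) = (1 + 4/5z)/(1 − 1/5z).

Need |R(x)|<1, x<0.
x=-0.61: |R|=0.4563
R=−1: 1+4/5x = −1+1/5x ⇒ -3/5x=2 ⇒ x=2/(-3/5)=-3.3333
Confirm numerically:
  x=-2.983: |R|=0.86835 <1
  x=-2.785: |R|=0.78870 <1
  x=-1.348: |R|=0.06175 <1
  x=-3.520: |R|=1.06573 >1
  x=-3.400: |R|=1.02381 >1
So |R|<1 on (-3.3333, 0).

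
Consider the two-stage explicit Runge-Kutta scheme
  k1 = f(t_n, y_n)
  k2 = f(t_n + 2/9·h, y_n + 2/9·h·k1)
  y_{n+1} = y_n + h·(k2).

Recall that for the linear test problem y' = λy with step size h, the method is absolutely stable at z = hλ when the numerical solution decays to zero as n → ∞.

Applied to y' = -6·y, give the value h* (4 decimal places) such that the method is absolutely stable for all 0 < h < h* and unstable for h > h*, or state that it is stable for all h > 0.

(-4.5000,0); λ=-6 ⇒ h* = (9/2)/6 = 0.7500.

With y'=λy (z=hλ):
  k1=λy_n ⇒ h·k1=z·y_n;  k2=λ(1+2/9z)y_n ⇒ h·k2=z(1+2/9z)y_n
  y_{n+1}/y_n = 1 + z(1+2/9z) = 1 + z + 2/9z²
  so R(z) = 1 + z + 2/9z².

Boundary: |R(x)|=1, x<0.
x=-1.13: |R|=0.1538
R=1: x+2/9x²=0 ⇒ x=−9/2=-4.5000; min R=1−1/(4·2/9)=-0.1250>−1
Confirm numerically:
  x=-4.428: |R|=0.92915 <1
  x=-3.047: |R|=0.01616 <1
  x=-2.554: |R|=0.10446 <1
  x=-2.204: |R|=0.12453 <1
  x=-5.063: |R|=1.63344 >1
  x=-4.947: |R|=1.49140 >1
  x=-4.781: |R|=1.29855 >1
Stable set (-4.5000, 0).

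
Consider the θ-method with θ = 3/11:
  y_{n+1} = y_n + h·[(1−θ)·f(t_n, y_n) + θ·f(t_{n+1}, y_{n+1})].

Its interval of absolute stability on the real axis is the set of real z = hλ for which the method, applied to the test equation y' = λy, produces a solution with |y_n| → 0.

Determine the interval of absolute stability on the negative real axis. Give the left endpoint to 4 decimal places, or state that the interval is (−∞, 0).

Set f=λy, z=hλ:
  y_{n+1} = y_n + z·[8/11·y_n + 3/11·y_{n+1}] ⇒ (1 − 3/11z)y_{n+1} = (1 + 8/11z)y_n
  so R(z) = (1 + 8/11z)/(1 − 3/11z).

Boundary: |R(x)|=1, x<0.
x=-0.35: |R|=0.6805
R=−1: 1+8/11x = −1+3/11x ⇒ -5/11x=2 ⇒ x=2/(-5/11)=-4.4000
Confirm numerically:
  x=-2.967: |R|=0.63997 <1
  x=-2.313: |R|=0.41831 <1
  x=-2.272: |R|=0.40278 <1
  x=-1.874: |R|=0.24016 <1
  x=-4.624: |R|=1.04503 >1
  x=-4.574: |R|=1.03519 >1
So |R|<1 on (-4.4000, 0).

z∈(-4.4000,0).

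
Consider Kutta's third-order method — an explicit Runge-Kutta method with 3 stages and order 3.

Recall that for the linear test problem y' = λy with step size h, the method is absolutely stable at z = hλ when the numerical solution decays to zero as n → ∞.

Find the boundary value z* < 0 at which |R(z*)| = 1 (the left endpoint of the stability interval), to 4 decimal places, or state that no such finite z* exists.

With y'=λy (z=hλ):
  order 3, 3-stage ⇒ R(z)=1+z+z^2/2+z^3/6
  (e.g. R(-1.65)=-0.03744, |R|=0.03744)

Boundary: |R(x)|=1, x<0.
x=-1.65: |R|=0.0374
|R(-2.15)|=0.4951 |R(-0.61)|=0.5382 |R(-0.5)|=0.6042
Bisect:
  x_lo=-3.3538 |R|=3.0171  x_hi=-0.2747 |R|=0.7596
  mid=-1.81425 |R|=0.16377 →hi
  mid=-2.58403 |R|=1.12111 →lo
  mid=-2.19914 |R|=0.55362 →hi
  mid=-2.39158 |R|=0.81159 →hi
  mid=-2.48781 |R|=0.95946 →hi
  mid=-2.53592 |R|=1.03851 →lo
  mid=-2.51186 |R|=0.99855 →hi
  mid=-2.52389 |R|=1.01842 →lo
  mid=-2.51788 |R|=1.00846 →lo
  mid=-2.51487 |R|=1.00350 →lo
  ...
  [-2.51280,-2.51261] ⇒ x*=-2.5127
So |R|<1 on (-2.5127, 0).

left endpoint -2.5127.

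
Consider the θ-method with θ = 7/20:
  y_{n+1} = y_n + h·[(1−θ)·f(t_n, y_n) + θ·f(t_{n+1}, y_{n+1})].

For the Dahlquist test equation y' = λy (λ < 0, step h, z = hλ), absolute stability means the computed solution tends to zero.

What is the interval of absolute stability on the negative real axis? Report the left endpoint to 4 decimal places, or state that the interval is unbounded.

z∈(-6.6667,0).

Test eqn y'=λy, z=hλ:
  y_{n+1} = y_n + z·[13/20·y_n + 7/20·y_{n+1}] ⇒ (1 − 7/20z)y_{n+1} = (1 + 13/20z)y_n
  so R(z) = (1 + 13/20z)/(1 − 7/20z).

Need |R(x)|<1, x<0.
x=-0.67: |R|=0.4573
R=−1: 1+13/20x = −1+7/20x ⇒ -3/10x=2 ⇒ x=2/(-3/10)=-6.6667
Confirm numerically:
  x=-5.529: |R|=0.88372 <1
  x=-5.161: |R|=0.83904 <1
  x=-3.944: |R|=0.65686 <1
  x=-7.212: |R|=1.04642 >1
  x=-7.210: |R|=1.04626 >1
  x=-7.028: |R|=1.03133 >1
Stable set (-6.6667, 0).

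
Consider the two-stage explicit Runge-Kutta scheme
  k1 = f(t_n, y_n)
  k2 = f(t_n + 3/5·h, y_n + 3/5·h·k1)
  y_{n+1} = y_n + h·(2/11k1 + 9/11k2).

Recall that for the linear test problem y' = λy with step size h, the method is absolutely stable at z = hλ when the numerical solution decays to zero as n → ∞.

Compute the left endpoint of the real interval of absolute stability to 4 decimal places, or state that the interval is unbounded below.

On y'=λy, z=hλ:
  k1=λy_n ⇒ h·k1=z·y_n;  k2=λ(1+3/5z)y_n ⇒ h·k2=z(1+3/5z)y_n
  y_{n+1}/y_n = 1 + 2/11z + 9/11z(1+3/5z) = 1 + z + 27/55z²
  ⇒ R(z) = 1 + z + 27/55z².

Find x<0 with |R(x)|<1.
x=-0.74: |R|=0.5288
R=1: x+27/55x²=0 ⇒ x=−55/27=-2.0370; min R=1−1/(4·27/55)=0.4907>−1
Confirm numerically:
  x=-1.672: |R|=0.70038 <1
  x=-1.544: |R|=0.62630 <1
  x=-1.114: |R|=0.49522 <1
  x=-2.432: |R|=1.47154 >1
  x=-2.202: |R|=1.17832 >1
So |R|<1 on (-2.0370, 0).

z* = -2.0370.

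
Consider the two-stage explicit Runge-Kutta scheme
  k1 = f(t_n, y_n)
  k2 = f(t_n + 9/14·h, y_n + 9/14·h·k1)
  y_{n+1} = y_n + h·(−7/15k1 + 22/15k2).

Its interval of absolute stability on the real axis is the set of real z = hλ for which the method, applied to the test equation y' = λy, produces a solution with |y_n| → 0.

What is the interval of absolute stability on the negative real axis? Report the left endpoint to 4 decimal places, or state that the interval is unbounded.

(-1.0606, 0).

Test eqn y'=λy, z=hλ:
  k1=λy_n ⇒ h·k1=z·y_n;  k2=λ(1+9/14z)y_n ⇒ h·k2=z(1+9/14z)y_n
  y_{n+1}/y_n = 1 − 7/15z + 22/15z(1+9/14z) = 1 + z + 33/35z²
  R(z) = 1 + z + 33/35z².

Need |R(x)|<1, x<0.
x=-0.71: |R|=0.7653
R=1: x+33/35x²=0 ⇒ x=−35/33=-1.0606; min R=1−1/(4·33/35)=0.7348>−1
Confirm numerically:
  x=-0.732: |R|=0.77321 <1
  x=-0.639: |R|=0.74599 <1
  x=-0.511: |R|=0.73520 <1
  x=-0.460: |R|=0.73951 <1
  x=-1.605: |R|=1.82382 >1
  x=-1.440: |R|=1.51511 >1
Stable set (-1.0606, 0).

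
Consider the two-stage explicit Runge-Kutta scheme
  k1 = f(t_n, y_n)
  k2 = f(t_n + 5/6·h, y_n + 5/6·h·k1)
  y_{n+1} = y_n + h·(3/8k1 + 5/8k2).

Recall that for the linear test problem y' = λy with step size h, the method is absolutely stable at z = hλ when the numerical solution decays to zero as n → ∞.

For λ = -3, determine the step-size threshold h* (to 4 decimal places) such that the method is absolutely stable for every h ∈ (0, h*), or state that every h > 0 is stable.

Set f=λy, z=hλ:
  k1=λy_n ⇒ h·k1=z·y_n;  k2=λ(1+5/6z)y_n ⇒ h·k2=z(1+5/6z)y_n
  y_{n+1}/y_n = 1 + 3/8z + 5/8z(1+5/6z) = 1 + z + 25/48z²
  Hence R(z) = 1 + z + 25/48z².

Boundary: |R(x)|=1, x<0.
x=-1.24: |R|=0.5608
R=1: x+25/48x²=0 ⇒ x=−48/25=-1.9200; min R=1−1/(4·25/48)=0.5200>−1
Confirm numerically:
  x=-1.888: |R|=0.96853 <1
  x=-1.455: |R|=0.64762 <1
  x=-0.999: |R|=0.52079 <1
  x=-2.518: |R|=1.78425 >1
  x=-2.229: |R|=1.35873 >1
  x=-1.943: |R|=1.02328 >1
Stable set (-1.9200, 0).

(-1.9200,0); λ=-3 ⇒ h* = (48/25)/3 = 0.6400.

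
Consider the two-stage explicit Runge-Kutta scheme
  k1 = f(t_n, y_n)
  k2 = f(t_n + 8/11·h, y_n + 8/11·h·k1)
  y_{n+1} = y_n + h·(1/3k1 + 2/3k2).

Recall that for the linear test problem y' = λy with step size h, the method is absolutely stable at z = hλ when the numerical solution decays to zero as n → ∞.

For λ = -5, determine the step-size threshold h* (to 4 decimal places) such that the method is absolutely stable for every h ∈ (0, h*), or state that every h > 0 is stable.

Set f=λy, z=hλ:
  k1=λy_n ⇒ h·k1=z·y_n;  k2=λ(1+8/11z)y_n ⇒ h·k2=z(1+8/11z)y_n
  y_{n+1}/y_n = 1 + 1/3z + 2/3z(1+8/11z) = 1 + z + 16/33z²
  Hence R(z) = 1 + z + 16/33z².

Need |R(x)|<1, x<0.
x=-0.96: |R|=0.4868
R=1: x+16/33x²=0 ⇒ x=−33/16=-2.0625; min R=1−1/(4·16/33)=0.4844>−1
Confirm numerically:
  x=-2.017: |R|=0.95550 <1
  x=-1.918: |R|=0.86562 <1
  x=-1.867: |R|=0.82303 <1
  x=-2.450: |R|=1.46030 >1
  x=-2.448: |R|=1.45755 >1
  x=-2.335: |R|=1.30850 >1
Interval (-2.0625, 0).

(-2.0625,0); λ=-5 ⇒ h* = (33/16)/5 = 0.4125.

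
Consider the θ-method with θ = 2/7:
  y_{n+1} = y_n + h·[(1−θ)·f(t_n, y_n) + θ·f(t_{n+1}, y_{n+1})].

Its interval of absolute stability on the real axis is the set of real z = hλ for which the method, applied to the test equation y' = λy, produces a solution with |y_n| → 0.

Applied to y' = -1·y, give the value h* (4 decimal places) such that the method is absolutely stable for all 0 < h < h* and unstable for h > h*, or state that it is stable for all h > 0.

On y'=λy, z=hλ:
  y_{n+1} = y_n + z·[5/7·y_n + 2/7·y_{n+1}] ⇒ (1 − 2/7z)y_{n+1} = (1 + 5/7z)y_n
  ⇒ R(z) = (1 + 5/7z)/(1 − 2/7z).

Boundary: |R(x)|=1, x<0.
x=-1.24: |R|=0.0844
R=−1: 1+5/7x = −1+2/7x ⇒ -3/7x=2 ⇒ x=2/(-3/7)=-4.6667
Confirm numerically:
  x=-3.842: |R|=0.83152 <1
  x=-2.402: |R|=0.42443 <1
  x=-2.227: |R|=0.36101 <1
  x=-1.929: |R|=0.24360 <1
  x=-5.153: |R|=1.08431 >1
  x=-4.769: |R|=1.01856 >1
  x=-4.738: |R|=1.01299 >1
So |R|<1 on (-4.6667, 0).

(-4.6667,0); λ=-1 ⇒ h* = (14/3)/1 = 4.6667.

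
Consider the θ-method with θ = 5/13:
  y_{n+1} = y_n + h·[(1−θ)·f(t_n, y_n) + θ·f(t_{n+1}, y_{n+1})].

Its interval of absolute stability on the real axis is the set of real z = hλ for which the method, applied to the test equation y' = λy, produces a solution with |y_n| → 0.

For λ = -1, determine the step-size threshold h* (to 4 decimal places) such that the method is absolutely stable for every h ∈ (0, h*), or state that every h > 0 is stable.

(-8.6667,0); λ=-1 ⇒ h* = (26/3)/1 = 8.6667.

With y'=λy (z=hλ):
  y_{n+1} = y_n + z·[8/13·y_n + 5/13·y_{n+1}] ⇒ (1 − 5/13z)y_{n+1} = (1 + 8/13z)y_n
  Hence R(z) = (1 + 8/13z)/(1 − 5/13z).

Find x<0 with |R(x)|<1.
x=-0.75: |R|=0.4179
R=−1: 1+8/13x = −1+5/13x ⇒ -3/13x=2 ⇒ x=2/(-3/13)=-8.6667
Confirm numerically:
  x=-8.055: |R|=0.96556 <1
  x=-5.120: |R|=0.72435 <1
  x=-4.866: |R|=0.69456 <1
  x=-4.443: |R|=0.64018 <1
  x=-9.085: |R|=1.02148 >1
  x=-8.779: |R|=1.00592 >1
So |R|<1 on (-8.6667, 0).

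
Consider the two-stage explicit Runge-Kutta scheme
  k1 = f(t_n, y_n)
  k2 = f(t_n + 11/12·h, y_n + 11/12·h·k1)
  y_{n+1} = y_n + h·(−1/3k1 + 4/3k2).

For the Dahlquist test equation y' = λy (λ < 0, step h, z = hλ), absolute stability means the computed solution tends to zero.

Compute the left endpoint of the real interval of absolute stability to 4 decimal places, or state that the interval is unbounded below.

With y'=λy (z=hλ):
  k1=λy_n ⇒ h·k1=z·y_n;  k2=λ(1+11/12z)y_n ⇒ h·k2=z(1+11/12z)y_n
  y_{n+1}/y_n = 1 − 1/3z + 4/3z(1+11/12z) = 1 + z + 11/9z²
  Hence R(z) = 1 + z + 11/9z².

Find x<0 with |R(x)|<1.
x=-1.21: |R|=1.5795
R=1: x+11/9x²=0 ⇒ x=−9/11=-0.8182; min R=1−1/(4·11/9)=0.7955>−1
Confirm numerically:
  x=-0.698: |R|=0.89747 <1
  x=-0.625: |R|=0.85243 <1
  x=-0.404: |R|=0.79549 <1
  x=-0.348: |R|=0.80002 <1
  x=-1.112: |R|=1.39933 >1
  x=-0.954: |R|=1.15836 >1
  x=-0.853: |R|=1.03630 >1
So |R|<1 on (-0.8182, 0).

left endpoint -0.8182.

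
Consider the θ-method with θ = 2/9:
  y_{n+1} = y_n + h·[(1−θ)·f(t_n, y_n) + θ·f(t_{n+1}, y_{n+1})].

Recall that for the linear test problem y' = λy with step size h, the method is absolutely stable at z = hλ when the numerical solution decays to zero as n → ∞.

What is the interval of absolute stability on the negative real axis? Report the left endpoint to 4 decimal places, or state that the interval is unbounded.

(-3.6000, 0).

On y'=λy, z=hλ:
  y_{n+1} = y_n + z·[7/9·y_n + 2/9·y_{n+1}] ⇒ (1 − 2/9z)y_{n+1} = (1 + 7/9z)y_n
  so R(z) = (1 + 7/9z)/(1 − 2/9z).

Boundary: |R(x)|=1, x<0.
x=-0.96: |R|=0.2088
R=−1: 1+7/9x = −1+2/9x ⇒ -5/9x=2 ⇒ x=2/(-5/9)=-3.6000
Confirm numerically:
  x=-3.319: |R|=0.91015 <1
  x=-2.483: |R|=0.60010 <1
  x=-2.228: |R|=0.49019 <1
  x=-2.058: |R|=0.41217 <1
  x=-4.039: |R|=1.12853 >1
  x=-3.960: |R|=1.10638 >1
Stable set (-3.6000, 0).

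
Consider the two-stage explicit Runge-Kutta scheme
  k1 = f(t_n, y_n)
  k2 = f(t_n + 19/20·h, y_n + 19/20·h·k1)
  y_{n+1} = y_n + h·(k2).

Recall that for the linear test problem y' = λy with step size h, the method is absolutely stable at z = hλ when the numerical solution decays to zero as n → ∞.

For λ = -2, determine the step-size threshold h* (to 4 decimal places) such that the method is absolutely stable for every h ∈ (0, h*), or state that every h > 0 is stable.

Set f=λy, z=hλ:
  k1=λy_n ⇒ h·k1=z·y_n;  k2=λ(1+19/20z)y_n ⇒ h·k2=z(1+19/20z)y_n
  y_{n+1}/y_n = 1 + z(1+19/20z) = 1 + z + 19/20z²
  so R(z) = 1 + z + 19/20z².

Need |R(x)|<1, x<0.
x=-1.12: |R|=1.0717
R=1: x+19/20x²=0 ⇒ x=−20/19=-1.0526; min R=1−1/(4·19/20)=0.7368>−1
Confirm numerically:
  x=-0.865: |R|=0.84581 <1
  x=-0.722: |R|=0.77322 <1
  x=-0.682: |R|=0.75987 <1
  x=-0.586: |R|=0.74023 <1
  x=-1.607: |R|=1.84633 >1
  x=-1.569: |R|=1.76967 >1
Interval (-1.0526, 0).

(-1.0526,0); λ=-2 ⇒ h* = (20/19)/2 = 0.5263.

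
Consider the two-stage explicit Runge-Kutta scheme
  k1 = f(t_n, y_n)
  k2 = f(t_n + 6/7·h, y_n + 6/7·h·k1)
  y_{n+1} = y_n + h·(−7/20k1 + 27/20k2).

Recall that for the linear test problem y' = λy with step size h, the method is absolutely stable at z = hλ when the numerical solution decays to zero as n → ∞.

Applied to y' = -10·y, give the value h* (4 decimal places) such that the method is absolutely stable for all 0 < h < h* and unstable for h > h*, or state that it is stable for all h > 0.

On y'=λy, z=hλ:
  k1=λy_n ⇒ h·k1=z·y_n;  k2=λ(1+6/7z)y_n ⇒ h·k2=z(1+6/7z)y_n
  y_{n+1}/y_n = 1 − 7/20z + 27/20z(1+6/7z) = 1 + z + 81/70z²
  R(z) = 1 + z + 81/70z².

Find x<0 with |R(x)|<1.
x=-1.67: |R|=2.5572
R=1: x+81/70x²=0 ⇒ x=−70/81=-0.8642; min R=1−1/(4·81/70)=0.7840>−1
Confirm numerically:
  x=-0.515: |R|=0.79190 <1
  x=-0.398: |R|=0.78530 <1
  x=-0.382: |R|=0.78685 <1
  x=-1.113: |R|=1.32043 >1
  x=-1.058: |R|=1.23726 >1
  x=-0.918: |R|=1.05715 >1
Stable set (-0.8642, 0).

(-0.8642,0); λ=-10 ⇒ h* = (70/81)/10 = 0.0864.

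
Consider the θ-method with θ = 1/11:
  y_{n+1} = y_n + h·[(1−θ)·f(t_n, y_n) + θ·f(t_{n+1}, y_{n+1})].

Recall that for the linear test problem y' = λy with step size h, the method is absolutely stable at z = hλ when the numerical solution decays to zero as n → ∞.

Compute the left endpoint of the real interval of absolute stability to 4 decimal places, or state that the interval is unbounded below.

left endpoint -2.4444.

With y'=λy (z=hλ):
  y_{n+1} = y_n + z·[10/11·y_n + 1/11·y_{n+1}] ⇒ (1 − 1/11z)y_{n+1} = (1 + 10/11z)y_n
  so R(z) = (1 + 10/11z)/(1 − 1/11z).

Need |R(x)|<1, x<0.
x=-0.69: |R|=0.3507
R=−1: 1+10/11x = −1+1/11x ⇒ -9/11x=2 ⇒ x=2/(-9/11)=-2.4444
Confirm numerically:
  x=-1.779: |R|=0.53134 <1
  x=-1.575: |R|=0.37773 <1
  x=-1.370: |R|=0.21827 <1
  x=-1.245: |R|=0.11842 <1
  x=-2.821: |R|=1.24521 >1
  x=-2.713: |R|=1.17626 >1
So |R|<1 on (-2.4444, 0).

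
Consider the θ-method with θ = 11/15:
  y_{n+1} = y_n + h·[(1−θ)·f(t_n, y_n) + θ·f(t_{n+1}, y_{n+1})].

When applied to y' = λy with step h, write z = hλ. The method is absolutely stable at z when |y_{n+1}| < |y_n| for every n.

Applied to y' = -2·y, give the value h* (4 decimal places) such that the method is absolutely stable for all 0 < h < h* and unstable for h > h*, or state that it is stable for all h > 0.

With y'=λy (z=hλ):
  y_{n+1} = y_n + z·[4/15·y_n + 11/15·y_{n+1}] ⇒ (1 − 11/15z)y_{n+1} = (1 + 4/15z)y_n
  R(z) = (1 + 4/15z)/(1 − 11/15z).

Boundary: |R(x)|=1, x<0.
x=-0.66: |R|=0.5553
x=-2: |R|=0.1892
x=-10: |R|=0.2000
x=-100: |R|=0.3453
θ=11/15≥1/2 ⇒ |1+4/15x|<|1−11/15x| ∀x<0 ⇒ unbounded interval.

unbounded; (−∞, 0). Any h>0 works for λ=-2.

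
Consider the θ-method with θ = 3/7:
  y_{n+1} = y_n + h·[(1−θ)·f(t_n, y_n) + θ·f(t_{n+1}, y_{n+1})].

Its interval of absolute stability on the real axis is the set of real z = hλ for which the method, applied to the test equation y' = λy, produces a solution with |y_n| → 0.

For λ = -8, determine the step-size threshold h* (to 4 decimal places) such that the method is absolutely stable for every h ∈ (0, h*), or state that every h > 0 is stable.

Set f=λy, z=hλ:
  y_{n+1} = y_n + z·[4/7·y_n + 3/7·y_{n+1}] ⇒ (1 − 3/7z)y_{n+1} = (1 + 4/7z)y_n
  Hence R(z) = (1 + 4/7z)/(1 − 3/7z).

Find x<0 with |R(x)|<1.
x=-1.23: |R|=0.1946
R=−1: 1+4/7x = −1+3/7x ⇒ -1/7x=2 ⇒ x=2/(-1/7)=-14.0000
Confirm numerically:
  x=-13.500: |R|=0.98947 <1
  x=-10.998: |R|=0.92494 <1
  x=-6.910: |R|=0.74432 <1
  x=-6.836: |R|=0.73957 <1
  x=-14.568: |R|=1.01120 >1
  x=-14.353: |R|=1.00705 >1
  x=-14.043: |R|=1.00088 >1
So |R|<1 on (-14.0000, 0).

(-14.0000,0); λ=-8 ⇒ h* = (14)/8 = 1.7500.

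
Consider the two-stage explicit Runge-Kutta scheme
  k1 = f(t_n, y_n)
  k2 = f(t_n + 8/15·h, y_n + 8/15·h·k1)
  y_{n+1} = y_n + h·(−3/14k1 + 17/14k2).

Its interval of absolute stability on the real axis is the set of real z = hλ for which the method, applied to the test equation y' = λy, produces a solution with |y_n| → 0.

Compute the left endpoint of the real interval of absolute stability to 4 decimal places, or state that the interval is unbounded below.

On y'=λy, z=hλ:
  k1=λy_n ⇒ h·k1=z·y_n;  k2=λ(1+8/15z)y_n ⇒ h·k2=z(1+8/15z)y_n
  y_{n+1}/y_n = 1 − 3/14z + 17/14z(1+8/15z) = 1 + z + 68/105z²
  ⇒ R(z) = 1 + z + 68/105z².

Boundary: |R(x)|=1, x<0.
x=-0.68: |R|=0.6195
R=1: x+68/105x²=0 ⇒ x=−105/68=-1.5441; min R=1−1/(4·68/105)=0.6140>−1
Confirm numerically:
  x=-1.310: |R|=0.80138 <1
  x=-1.165: |R|=0.71396 <1
  x=-1.011: |R|=0.65095 <1
  x=-1.940: |R|=1.49738 >1
  x=-1.753: |R|=1.23714 >1
So |R|<1 on (-1.5441, 0).

left endpoint -1.5441.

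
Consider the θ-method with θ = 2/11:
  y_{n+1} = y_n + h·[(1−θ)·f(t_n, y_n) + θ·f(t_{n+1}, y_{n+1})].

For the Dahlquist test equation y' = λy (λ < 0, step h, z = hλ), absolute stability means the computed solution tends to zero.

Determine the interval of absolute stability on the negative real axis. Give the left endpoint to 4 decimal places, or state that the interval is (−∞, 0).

Set f=λy, z=hλ:
  y_{n+1} = y_n + z·[9/11·y_n + 2/11·y_{n+1}] ⇒ (1 − 2/11z)y_{n+1} = (1 + 9/11z)y_n
  Hence R(z) = (1 + 9/11z)/(1 − 2/11z).

Find x<0 with |R(x)|<1.
x=-0.77: |R|=0.3246
R=−1: 1+9/11x = −1+2/11x ⇒ -7/11x=2 ⇒ x=2/(-7/11)=-3.1429
Confirm numerically:
  x=-2.950: |R|=0.92012 <1
  x=-2.107: |R|=0.52340 <1
  x=-2.014: |R|=0.47418 <1
  x=-3.509: |R|=1.14225 >1
  x=-3.258: |R|=1.04602 >1
So |R|<1 on (-3.1429, 0).

z∈(-3.1429,0).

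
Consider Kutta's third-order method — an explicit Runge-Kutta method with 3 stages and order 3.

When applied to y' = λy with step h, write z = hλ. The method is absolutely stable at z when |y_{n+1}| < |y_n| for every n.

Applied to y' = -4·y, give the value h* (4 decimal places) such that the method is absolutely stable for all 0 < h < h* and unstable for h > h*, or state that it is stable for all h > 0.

Test eqn y'=λy, z=hλ:
  order 3, 3-stage ⇒ R(z)=1+z+z^2/2+z^3/6
  (e.g. R(-1.79)=-0.14384, |R|=0.14384)

Boundary: |R(x)|=1, x<0.
x=-1.79: |R|=0.1438
|R(-1.61)|=0.0095 |R(-0.79)|=0.4399 |R(-0.57)|=0.5616
Bisect:
  x_lo=-3.3324 |R|=2.9477  x_hi=-0.3182 |R|=0.7271
  mid=-1.82531 |R|=0.17301 →hi
  mid=-2.57886 |R|=1.11206 →lo
  mid=-2.20209 |R|=0.55721 →hi
  mid=-2.39047 |R|=0.80996 →hi
  mid=-2.48467 |R|=0.95443 →hi
  mid=-2.53177 |R|=1.03155 →lo
  mid=-2.50822 |R|=0.99257 →hi
  mid=-2.51999 |R|=1.01195 →lo
  mid=-2.51410 |R|=1.00224 →lo
  mid=-2.51116 |R|=0.99740 →hi
  ...
  [-2.51282,-2.51263] ⇒ x*=-2.5127
Interval (-2.5127, 0).

(-2.5127,0); λ=-4 ⇒ h* = 0.6282.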